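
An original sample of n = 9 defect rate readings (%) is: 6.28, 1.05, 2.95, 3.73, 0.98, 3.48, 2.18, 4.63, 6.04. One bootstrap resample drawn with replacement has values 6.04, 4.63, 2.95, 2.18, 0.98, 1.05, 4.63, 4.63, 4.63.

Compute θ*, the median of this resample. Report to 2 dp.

Sorted: 0.98, 1.05, 2.18, 2.95, 4.63, 4.63, 4.63, 4.63, 6.04
Median = middle value = 4.63

θ* = 4.63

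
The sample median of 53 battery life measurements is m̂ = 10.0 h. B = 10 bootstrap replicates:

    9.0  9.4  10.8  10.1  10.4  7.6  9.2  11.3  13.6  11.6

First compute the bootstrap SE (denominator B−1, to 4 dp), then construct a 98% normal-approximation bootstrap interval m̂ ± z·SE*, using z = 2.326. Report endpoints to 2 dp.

(6.13, 13.87)

Mean of replicates = 10.3000; sum of squared deviations = 24.8800; SE* = √(24.8800/9) = 1.6627
Margin = 2.326 × 1.6627 = 3.867
Interval: 10.0 ± 3.867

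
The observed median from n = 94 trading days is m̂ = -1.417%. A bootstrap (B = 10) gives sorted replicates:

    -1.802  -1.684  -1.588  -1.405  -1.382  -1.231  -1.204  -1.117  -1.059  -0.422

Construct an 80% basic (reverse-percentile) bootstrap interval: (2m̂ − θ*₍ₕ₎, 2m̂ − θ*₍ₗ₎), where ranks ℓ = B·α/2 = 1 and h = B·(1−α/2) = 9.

Percentile endpoints at ranks 1 and 9: θ*₍1₎ = -1.802, θ*₍9₎ = -1.059.
Basic interval reflects these around m̂:
  lower = 2 × -1.417 − -1.059 = -1.775
  upper = 2 × -1.417 − -1.802 = -1.032

(-1.775, -1.032)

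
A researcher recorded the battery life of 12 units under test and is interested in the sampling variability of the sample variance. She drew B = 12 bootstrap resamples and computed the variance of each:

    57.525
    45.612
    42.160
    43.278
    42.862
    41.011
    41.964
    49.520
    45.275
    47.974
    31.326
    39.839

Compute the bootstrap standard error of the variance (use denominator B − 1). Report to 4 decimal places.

SE* = 6.2496

Bootstrap SE is the standard deviation of the 12 replicate variances.
Mean of replicates: (57.525 + 45.612 + 42.160 + 43.278 + 42.862 + 41.011 + 41.964 + 49.520 + 45.275 + 47.974 + 31.326 + 39.839) / 12 = 528.34600 / 12 = 44.02883
Sum of squared deviations: (+13.49617)² + (+1.58317)² + (−1.86883)² + (−0.75083)² + (−1.16683)² + (−3.01783)² + (−2.06483)² + (+5.49117)² + (+1.24617)² + (+3.94517)² + (−12.70283)² + (−4.18983)² = 429.62844
Variance = 429.62844 / 11 = 39.05713
SE* = √39.05713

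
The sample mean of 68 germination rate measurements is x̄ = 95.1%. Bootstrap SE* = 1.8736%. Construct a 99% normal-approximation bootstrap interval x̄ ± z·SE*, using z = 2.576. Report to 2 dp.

(90.27, 99.93)

Margin = 2.576 × 1.8736 = 4.826
Interval: 95.1 ± 4.826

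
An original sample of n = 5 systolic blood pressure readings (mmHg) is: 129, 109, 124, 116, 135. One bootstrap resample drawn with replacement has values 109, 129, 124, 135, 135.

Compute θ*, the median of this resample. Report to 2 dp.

θ* = 129.00

Sorted: 109, 124, 129, 135, 135
Median = middle value = 129.00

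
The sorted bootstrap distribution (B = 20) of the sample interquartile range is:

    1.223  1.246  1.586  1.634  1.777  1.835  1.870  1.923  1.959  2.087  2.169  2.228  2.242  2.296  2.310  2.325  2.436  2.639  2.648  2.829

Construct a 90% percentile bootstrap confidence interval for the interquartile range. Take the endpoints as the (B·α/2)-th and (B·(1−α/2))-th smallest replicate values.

(1.223, 2.648)

α = 0.10; lower rank = 20 × 0.050 = 1; upper rank = 20 × 0.950 = 19.
The 1st smallest replicate is 1.223; the 19th is 2.648.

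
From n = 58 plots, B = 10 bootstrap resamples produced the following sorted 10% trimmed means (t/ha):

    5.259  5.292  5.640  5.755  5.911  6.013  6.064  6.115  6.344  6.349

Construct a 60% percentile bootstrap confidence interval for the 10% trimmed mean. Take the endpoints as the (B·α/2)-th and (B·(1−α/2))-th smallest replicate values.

α = 0.40; lower rank = 10 × 0.200 = 2; upper rank = 10 × 0.800 = 8.
The 2nd smallest replicate is 5.292; the 8th is 6.115.

(5.292, 6.115)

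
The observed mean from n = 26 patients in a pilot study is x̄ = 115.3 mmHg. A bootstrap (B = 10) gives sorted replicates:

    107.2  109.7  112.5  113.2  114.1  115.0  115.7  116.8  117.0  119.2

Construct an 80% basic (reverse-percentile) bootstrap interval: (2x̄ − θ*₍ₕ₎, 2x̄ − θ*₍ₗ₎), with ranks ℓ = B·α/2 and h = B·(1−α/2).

(113.6, 123.4)

Percentile endpoints at ranks 1 and 9: θ*₍1₎ = 107.2, θ*₍9₎ = 117.0.
Basic interval reflects these around x̄:
  lower = 2 × 115.3 − 117.0 = 113.6
  upper = 2 × 115.3 − 107.2 = 123.4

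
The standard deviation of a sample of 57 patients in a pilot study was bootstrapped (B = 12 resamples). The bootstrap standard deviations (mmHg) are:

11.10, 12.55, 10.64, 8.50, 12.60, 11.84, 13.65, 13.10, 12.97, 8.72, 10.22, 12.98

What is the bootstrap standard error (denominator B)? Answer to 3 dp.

Bootstrap SE is the standard deviation of the 12 replicate standard deviations.
Mean of replicates: (11.10 + 12.55 + 10.64 + 8.50 + 12.60 + 11.84 + 13.65 + 13.10 + 12.97 + 8.72 + 10.22 + 12.98) / 12 = 138.8700 / 12 = 11.5725
Sum of squared deviations: (−0.4725)² + (+0.9775)² + (−0.9325)² + (−3.0725)² + (+1.0275)² + (+0.2675)² + (+2.0775)² + (+1.5275)² + (+1.3975)² + (−2.8525)² + (−1.3525)² + (+1.4075)² = 33.1652
Variance = 33.1652 / 12 = 2.7638
SE* = √2.7638

SE* = 1.662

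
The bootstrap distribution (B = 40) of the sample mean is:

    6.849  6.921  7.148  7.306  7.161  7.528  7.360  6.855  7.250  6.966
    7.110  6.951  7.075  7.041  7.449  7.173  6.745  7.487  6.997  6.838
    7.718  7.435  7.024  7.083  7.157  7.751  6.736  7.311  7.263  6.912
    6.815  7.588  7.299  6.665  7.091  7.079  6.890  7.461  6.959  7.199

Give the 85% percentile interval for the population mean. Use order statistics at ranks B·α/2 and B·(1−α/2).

Sorted replicates: 6.665, 6.736, 6.745, 6.815, 6.838, 6.849, 6.855, 6.890, 6.912, 6.921, 6.951, 6.959, 6.966, 6.997, 7.024, 7.041, 7.075, 7.079, 7.083, 7.091, 7.110, 7.148, 7.157, 7.161, 7.173, 7.199, 7.250, 7.263, 7.299, 7.306, 7.311, 7.360, 7.435, 7.449, 7.461, 7.487, 7.528, 7.588, 7.718, 7.751
α = 0.15; lower rank = 40 × 0.075 = 3; upper rank = 40 × 0.925 = 37.
The 3rd smallest replicate is 6.745; the 37th is 7.528.

(6.745, 7.528)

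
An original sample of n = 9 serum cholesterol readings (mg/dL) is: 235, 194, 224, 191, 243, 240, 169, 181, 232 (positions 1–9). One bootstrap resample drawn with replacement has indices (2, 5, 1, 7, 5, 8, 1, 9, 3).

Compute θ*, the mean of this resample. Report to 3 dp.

θ* = 217.333

Resample values: 194, 243, 235, 169, 243, 181, 235, 232, 224.
Mean = (194 + 243 + 235 + 169 + 243 + 181 + 235 + 232 + 224) / 9 = 1956.0 / 9 = 217.333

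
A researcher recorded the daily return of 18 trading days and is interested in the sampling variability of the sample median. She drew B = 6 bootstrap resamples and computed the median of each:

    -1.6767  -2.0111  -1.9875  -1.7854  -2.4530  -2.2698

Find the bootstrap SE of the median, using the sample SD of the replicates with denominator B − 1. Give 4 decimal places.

SE* = 0.2909

Bootstrap SE is the standard deviation of the 6 replicate medians.
Mean of replicates: ((-1.6767) + (-2.0111) + (-1.9875) + (-1.7854) + (-2.4530) + (-2.2698)) / 6 = -12.18350 / 6 = -2.03058
Sum of squared deviations: (+0.35388)² + (+0.01948)² + (+0.04308)² + (+0.24518)² + (−0.42242)² + (−0.23922)² = 0.42324
Variance = 0.42324 / 5 = 0.08465
SE* = √0.08465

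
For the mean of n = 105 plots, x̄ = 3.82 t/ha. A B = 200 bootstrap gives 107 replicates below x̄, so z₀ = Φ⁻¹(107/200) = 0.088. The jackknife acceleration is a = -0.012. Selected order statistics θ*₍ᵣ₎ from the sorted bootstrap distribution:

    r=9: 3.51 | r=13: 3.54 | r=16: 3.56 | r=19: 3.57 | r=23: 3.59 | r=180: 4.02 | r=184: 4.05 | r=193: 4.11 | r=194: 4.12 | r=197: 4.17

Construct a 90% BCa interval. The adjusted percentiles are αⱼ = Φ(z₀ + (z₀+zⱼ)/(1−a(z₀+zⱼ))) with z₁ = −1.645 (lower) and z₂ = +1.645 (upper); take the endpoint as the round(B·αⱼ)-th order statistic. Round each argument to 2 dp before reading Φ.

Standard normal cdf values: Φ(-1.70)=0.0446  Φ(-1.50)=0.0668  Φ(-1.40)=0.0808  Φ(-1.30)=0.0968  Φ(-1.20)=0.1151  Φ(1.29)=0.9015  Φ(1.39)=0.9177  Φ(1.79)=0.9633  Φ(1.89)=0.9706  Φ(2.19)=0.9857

Lower: z₀ + z₁ = 0.088 + (-1.645) = -1.557; 1 − a(z₀+z₁) = 1 − (-0.012)(-1.557) = 0.9813; argument = 0.088 + (-1.557)/0.9813 = -1.4986 → -1.50.
α₁ = Φ(-1.50) = 0.0668; rank = round(200 × 0.0668) = 13; θ*₍13₎ = 3.54.
Upper: z₀ + z₂ = 1.733; 1 − a(z₀+z₂) = 1.0208; argument = 1.7857 → 1.79; α₂ = 0.9633; rank = 193; θ*₍193₎ = 4.11.

(3.54, 4.11)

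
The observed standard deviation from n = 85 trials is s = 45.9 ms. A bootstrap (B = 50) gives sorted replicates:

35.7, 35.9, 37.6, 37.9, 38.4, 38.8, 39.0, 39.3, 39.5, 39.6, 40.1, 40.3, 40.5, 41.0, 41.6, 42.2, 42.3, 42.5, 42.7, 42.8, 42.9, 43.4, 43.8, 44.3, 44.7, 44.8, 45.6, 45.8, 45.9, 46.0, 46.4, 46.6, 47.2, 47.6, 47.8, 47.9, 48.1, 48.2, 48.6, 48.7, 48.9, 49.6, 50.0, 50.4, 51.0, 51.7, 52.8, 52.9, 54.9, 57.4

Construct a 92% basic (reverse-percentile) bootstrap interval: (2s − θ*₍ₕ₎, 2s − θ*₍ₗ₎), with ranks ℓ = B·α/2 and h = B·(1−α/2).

Percentile endpoints at ranks 2 and 48: θ*₍2₎ = 35.9, θ*₍48₎ = 52.9.
Basic interval reflects these around s:
  lower = 2 × 45.9 − 52.9 = 38.9
  upper = 2 × 45.9 − 35.9 = 55.9

(38.9, 55.9)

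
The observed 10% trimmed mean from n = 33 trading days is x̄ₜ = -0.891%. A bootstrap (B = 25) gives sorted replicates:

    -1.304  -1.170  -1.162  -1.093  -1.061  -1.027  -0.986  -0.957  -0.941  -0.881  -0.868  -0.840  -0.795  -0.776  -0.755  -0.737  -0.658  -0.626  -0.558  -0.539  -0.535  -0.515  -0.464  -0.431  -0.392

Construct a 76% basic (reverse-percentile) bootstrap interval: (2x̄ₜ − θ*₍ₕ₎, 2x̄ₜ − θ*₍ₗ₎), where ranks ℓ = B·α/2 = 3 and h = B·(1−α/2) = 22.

(-1.267, -0.620)

Percentile endpoints at ranks 3 and 22: θ*₍3₎ = -1.162, θ*₍22₎ = -0.515.
Basic interval reflects these around x̄ₜ:
  lower = 2 × -0.891 − -0.515 = -1.267
  upper = 2 × -0.891 − -1.162 = -0.620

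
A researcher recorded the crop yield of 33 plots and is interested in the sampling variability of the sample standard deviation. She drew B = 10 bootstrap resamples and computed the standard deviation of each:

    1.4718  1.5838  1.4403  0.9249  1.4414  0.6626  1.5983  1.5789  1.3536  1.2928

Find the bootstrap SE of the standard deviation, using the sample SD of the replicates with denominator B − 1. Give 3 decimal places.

Bootstrap SE is the standard deviation of the 10 replicate standard deviations.
Mean of replicates: (1.4718 + 1.5838 + 1.4403 + 0.9249 + 1.4414 + 0.6626 + 1.5983 + 1.5789 + 1.3536 + 1.2928) / 10 = 13.34840 / 10 = 1.33484
Sum of squared deviations: (+0.13696)² + (+0.24896)² + (+0.10546)² + (−0.40994)² + (+0.10656)² + (−0.67224)² + (+0.26346)² + (+0.24406)² + (+0.01876)² + (−0.04204)² = 0.85427
Variance = 0.85427 / 9 = 0.09492
SE* = √0.09492

SE* = 0.308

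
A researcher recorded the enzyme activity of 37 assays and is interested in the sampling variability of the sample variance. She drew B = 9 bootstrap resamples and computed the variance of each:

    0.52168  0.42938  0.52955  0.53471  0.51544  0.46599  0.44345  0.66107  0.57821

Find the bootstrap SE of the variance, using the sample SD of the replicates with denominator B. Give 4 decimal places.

SE* = 0.0672

Bootstrap SE is the standard deviation of the 9 replicate variances.
Mean of replicates: (0.52168 + 0.42938 + 0.52955 + 0.53471 + 0.51544 + 0.46599 + 0.44345 + 0.66107 + 0.57821) / 9 = 4.679480 / 9 = 0.519942
Sum of squared deviations: (+0.001738)² + (−0.090562)² + (+0.009608)² + (+0.014768)² + (−0.004502)² + (−0.053952)² + (−0.076492)² + (+0.141128)² + (+0.058268)² = 0.040609
Variance = 0.040609 / 9 = 0.004512
SE* = √0.004512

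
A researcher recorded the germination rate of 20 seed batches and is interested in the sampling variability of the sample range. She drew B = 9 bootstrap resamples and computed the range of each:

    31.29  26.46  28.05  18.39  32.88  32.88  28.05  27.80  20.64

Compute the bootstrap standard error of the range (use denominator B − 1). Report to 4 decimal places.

Bootstrap SE is the standard deviation of the 9 replicate ranges.
Mean of replicates: (31.29 + 26.46 + 28.05 + 18.39 + 32.88 + 32.88 + 28.05 + 27.80 + 20.64) / 9 = 246.44000 / 9 = 27.38222
Sum of squared deviations: (+3.90778)² + (−0.92222)² + (+0.66778)² + (−8.99222)² + (+5.49778)² + (+5.49778)² + (+0.66778)² + (+0.41778)² + (−6.74222)² = 203.95636
Variance = 203.95636 / 8 = 25.49454
SE* = √25.49454

SE* = 5.0492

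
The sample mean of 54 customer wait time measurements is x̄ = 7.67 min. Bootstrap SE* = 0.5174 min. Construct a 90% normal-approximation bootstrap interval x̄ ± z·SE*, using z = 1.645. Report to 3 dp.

Margin = 1.645 × 0.5174 = 0.8511
Interval: 7.67 ± 0.8511

(6.819, 8.521)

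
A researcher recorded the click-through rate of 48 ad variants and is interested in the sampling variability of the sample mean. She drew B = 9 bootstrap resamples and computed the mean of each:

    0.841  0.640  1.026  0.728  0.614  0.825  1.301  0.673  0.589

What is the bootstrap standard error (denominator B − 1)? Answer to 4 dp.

Bootstrap SE is the standard deviation of the 9 replicate means.
Mean of replicates: (0.841 + 0.640 + 1.026 + 0.728 + 0.614 + 0.825 + 1.301 + 0.673 + 0.589) / 9 = 7.23700 / 9 = 0.80411
Sum of squared deviations: (+0.03689)² + (−0.16411)² + (+0.22189)² + (−0.07611)² + (−0.19011)² + (+0.02089)² + (+0.49689)² + (−0.13111)² + (−0.21511)² = 0.43026
Variance = 0.43026 / 8 = 0.05378
SE* = √0.05378

SE* = 0.2319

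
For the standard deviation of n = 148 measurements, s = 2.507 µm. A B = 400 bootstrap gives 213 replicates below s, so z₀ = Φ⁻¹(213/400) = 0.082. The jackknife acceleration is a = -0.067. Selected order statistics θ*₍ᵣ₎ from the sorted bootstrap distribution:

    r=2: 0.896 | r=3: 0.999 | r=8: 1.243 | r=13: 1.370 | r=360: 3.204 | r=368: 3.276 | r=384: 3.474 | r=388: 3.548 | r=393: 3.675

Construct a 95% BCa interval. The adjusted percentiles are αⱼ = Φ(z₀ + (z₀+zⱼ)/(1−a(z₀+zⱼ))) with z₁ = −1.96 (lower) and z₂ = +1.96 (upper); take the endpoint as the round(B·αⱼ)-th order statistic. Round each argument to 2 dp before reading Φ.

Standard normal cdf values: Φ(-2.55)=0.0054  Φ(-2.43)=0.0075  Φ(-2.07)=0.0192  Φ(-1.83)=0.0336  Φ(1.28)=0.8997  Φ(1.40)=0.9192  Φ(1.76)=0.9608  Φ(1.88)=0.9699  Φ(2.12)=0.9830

(1.243, 3.548)

Lower: z₀ + z₁ = 0.082 + (-1.960) = -1.878; 1 − a(z₀+z₁) = 1 − (-0.067)(-1.878) = 0.8742; argument = 0.082 + (-1.878)/0.8742 = -2.0663 → -2.07.
α₁ = Φ(-2.07) = 0.0192; rank = round(400 × 0.0192) = 8; θ*₍8₎ = 1.243.
Upper: z₀ + z₂ = 2.042; 1 − a(z₀+z₂) = 1.1368; argument = 1.8782 → 1.88; α₂ = 0.9699; rank = 388; θ*₍388₎ = 3.548.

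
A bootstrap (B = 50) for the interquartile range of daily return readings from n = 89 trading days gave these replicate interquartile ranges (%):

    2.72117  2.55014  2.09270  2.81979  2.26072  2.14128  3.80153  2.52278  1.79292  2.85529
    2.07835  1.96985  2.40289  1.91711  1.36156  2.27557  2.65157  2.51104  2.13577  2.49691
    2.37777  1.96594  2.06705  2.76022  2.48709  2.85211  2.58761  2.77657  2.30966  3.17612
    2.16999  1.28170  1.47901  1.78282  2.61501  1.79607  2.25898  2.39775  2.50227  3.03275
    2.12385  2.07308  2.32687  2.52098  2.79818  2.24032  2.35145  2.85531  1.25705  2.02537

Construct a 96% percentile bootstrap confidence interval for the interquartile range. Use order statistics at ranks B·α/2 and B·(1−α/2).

(1.25705, 3.17612)

Sorted replicates: 1.25705, 1.28170, 1.36156, 1.47901, 1.78282, 1.79292, 1.79607, 1.91711, 1.96594, 1.96985, 2.02537, 2.06705, 2.07308, 2.07835, 2.09270, 2.12385, 2.13577, 2.14128, 2.16999, 2.24032, 2.25898, 2.26072, 2.27557, 2.30966, 2.32687, 2.35145, 2.37777, 2.39775, 2.40289, 2.48709, 2.49691, 2.50227, 2.51104, 2.52098, 2.52278, 2.55014, 2.58761, 2.61501, 2.65157, 2.72117, 2.76022, 2.77657, 2.79818, 2.81979, 2.85211, 2.85529, 2.85531, 3.03275, 3.17612, 3.80153
α = 0.04; lower rank = 50 × 0.020 = 1; upper rank = 50 × 0.980 = 49.
The 1st smallest replicate is 1.25705; the 49th is 3.17612.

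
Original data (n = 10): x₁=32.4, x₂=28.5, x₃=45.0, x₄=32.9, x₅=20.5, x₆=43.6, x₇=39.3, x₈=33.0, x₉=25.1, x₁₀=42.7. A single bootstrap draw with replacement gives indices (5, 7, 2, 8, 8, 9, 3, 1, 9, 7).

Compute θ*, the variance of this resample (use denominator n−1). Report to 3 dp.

Resample values: 20.5, 39.3, 28.5, 33.0, 33.0, 25.1, 45.0, 32.4, 25.1, 39.3.
Mean = 32.1200; sum of squared deviations = 517.3160
s² = 517.3160 / 9 = 57.4796

θ* = 57.480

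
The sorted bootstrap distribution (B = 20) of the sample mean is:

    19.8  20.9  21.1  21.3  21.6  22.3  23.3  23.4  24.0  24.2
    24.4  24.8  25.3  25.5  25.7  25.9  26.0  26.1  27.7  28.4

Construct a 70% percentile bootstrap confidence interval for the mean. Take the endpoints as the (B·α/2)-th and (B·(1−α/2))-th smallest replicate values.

(21.1, 26.0)

α = 0.30; lower rank = 20 × 0.150 = 3; upper rank = 20 × 0.850 = 17.
The 3rd smallest replicate is 21.1; the 17th is 26.0.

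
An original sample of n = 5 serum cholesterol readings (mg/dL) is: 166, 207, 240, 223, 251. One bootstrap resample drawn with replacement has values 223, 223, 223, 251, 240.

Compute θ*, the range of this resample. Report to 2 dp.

θ* = 28.00

Range = 251 − 223 = 28.00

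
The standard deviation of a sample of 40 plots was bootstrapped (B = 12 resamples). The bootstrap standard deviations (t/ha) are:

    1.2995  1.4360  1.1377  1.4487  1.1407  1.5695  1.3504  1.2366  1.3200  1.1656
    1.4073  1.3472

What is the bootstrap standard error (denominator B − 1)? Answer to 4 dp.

SE* = 0.1342

Bootstrap SE is the standard deviation of the 12 replicate standard deviations.
Mean of replicates: (1.2995 + 1.4360 + 1.1377 + 1.4487 + 1.1407 + 1.5695 + 1.3504 + 1.2366 + 1.3200 + 1.1656 + 1.4073 + 1.3472) / 12 = 15.85920 / 12 = 1.32160
Sum of squared deviations: (−0.02210)² + (+0.11440)² + (−0.18390)² + (+0.12710)² + (−0.18090)² + (+0.24790)² + (+0.02880)² + (−0.08500)² + (−0.00160)² + (−0.15600)² + (+0.08570)² + (+0.02560)² = 0.19812
Variance = 0.19812 / 11 = 0.01801
SE* = √0.01801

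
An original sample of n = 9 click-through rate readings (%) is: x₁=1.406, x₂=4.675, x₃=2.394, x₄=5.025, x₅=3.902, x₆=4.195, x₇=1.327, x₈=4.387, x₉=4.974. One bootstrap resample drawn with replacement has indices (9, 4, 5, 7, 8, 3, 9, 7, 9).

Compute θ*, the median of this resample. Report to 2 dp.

θ* = 4.39

Resample values: 4.974, 5.025, 3.902, 1.327, 4.387, 2.394, 4.974, 1.327, 4.974.
Sorted: 1.327, 1.327, 2.394, 3.902, 4.387, 4.974, 4.974, 4.974, 5.025
Median = middle value = 4.39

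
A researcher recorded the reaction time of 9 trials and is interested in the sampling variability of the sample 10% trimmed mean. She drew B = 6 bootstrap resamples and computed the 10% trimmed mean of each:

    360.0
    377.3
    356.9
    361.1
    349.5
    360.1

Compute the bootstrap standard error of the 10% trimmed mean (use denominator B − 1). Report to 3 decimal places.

SE* = 9.125

Bootstrap SE is the standard deviation of the 6 replicate 10% trimmed means.
Mean of replicates: (360.0 + 377.3 + 356.9 + 361.1 + 349.5 + 360.1) / 6 = 2164.9000 / 6 = 360.8167
Sum of squared deviations: (−0.8167)² + (+16.4833)² + (−3.9167)² + (+0.2833)² + (−11.3167)² + (−0.7167)² = 416.3683
Variance = 416.3683 / 5 = 83.2737
SE* = √83.2737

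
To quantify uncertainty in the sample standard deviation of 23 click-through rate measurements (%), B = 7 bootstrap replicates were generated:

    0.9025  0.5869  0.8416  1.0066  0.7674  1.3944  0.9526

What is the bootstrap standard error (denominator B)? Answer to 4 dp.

Bootstrap SE is the standard deviation of the 7 replicate standard deviations.
Mean of replicates: (0.9025 + 0.5869 + 0.8416 + 1.0066 + 0.7674 + 1.3944 + 0.9526) / 7 = 6.45200 / 7 = 0.92171
Sum of squared deviations: (−0.01921)² + (−0.33481)² + (−0.08011)² + (+0.08489)² + (−0.15431)² + (+0.47269)² + (+0.03089)² = 0.37429
Variance = 0.37429 / 7 = 0.05347
SE* = √0.05347

SE* = 0.2312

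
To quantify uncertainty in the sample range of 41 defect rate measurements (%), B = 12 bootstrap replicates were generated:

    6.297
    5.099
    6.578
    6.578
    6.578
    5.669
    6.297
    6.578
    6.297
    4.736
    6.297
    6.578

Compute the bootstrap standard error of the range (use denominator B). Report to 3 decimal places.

Bootstrap SE is the standard deviation of the 12 replicate ranges.
Mean of replicates: (6.297 + 5.099 + 6.578 + 6.578 + 6.578 + 5.669 + 6.297 + 6.578 + 6.297 + 4.736 + 6.297 + 6.578) / 12 = 73.5820 / 12 = 6.1318
Sum of squared deviations: (+0.1652)² + (−1.0328)² + (+0.4462)² + (+0.4462)² + (+0.4462)² + (−0.4628)² + (+0.1652)² + (+0.4462)² + (+0.1652)² + (−1.3958)² + (+0.1652)² + (+0.4462)² = 4.3338
Variance = 4.3338 / 12 = 0.3611
SE* = √0.3611

SE* = 0.601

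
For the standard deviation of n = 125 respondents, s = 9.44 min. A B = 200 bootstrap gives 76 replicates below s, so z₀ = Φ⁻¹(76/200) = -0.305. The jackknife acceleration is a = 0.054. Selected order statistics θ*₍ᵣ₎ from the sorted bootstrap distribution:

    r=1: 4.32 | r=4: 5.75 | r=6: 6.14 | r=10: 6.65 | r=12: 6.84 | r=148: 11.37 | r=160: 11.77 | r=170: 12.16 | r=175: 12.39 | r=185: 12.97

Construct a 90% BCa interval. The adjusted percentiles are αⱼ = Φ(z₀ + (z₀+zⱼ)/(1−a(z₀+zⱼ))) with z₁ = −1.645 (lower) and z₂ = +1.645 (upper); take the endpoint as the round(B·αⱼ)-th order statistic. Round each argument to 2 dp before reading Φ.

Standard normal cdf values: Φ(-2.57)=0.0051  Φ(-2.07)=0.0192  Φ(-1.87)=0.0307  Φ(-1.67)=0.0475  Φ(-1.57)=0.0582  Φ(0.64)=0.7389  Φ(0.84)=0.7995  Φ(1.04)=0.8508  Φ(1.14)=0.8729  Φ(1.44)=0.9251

(5.75, 12.39)

Lower: z₀ + z₁ = -0.305 + (-1.645) = -1.950; 1 − a(z₀+z₁) = 1 − (0.054)(-1.950) = 1.1053; argument = -0.305 + (-1.950)/1.1053 = -2.0692 → -2.07.
α₁ = Φ(-2.07) = 0.0192; rank = round(200 × 0.0192) = 4; θ*₍4₎ = 5.75.
Upper: z₀ + z₂ = 1.340; 1 − a(z₀+z₂) = 0.9276; argument = 1.1395 → 1.14; α₂ = 0.8729; rank = 175; θ*₍175₎ = 12.39.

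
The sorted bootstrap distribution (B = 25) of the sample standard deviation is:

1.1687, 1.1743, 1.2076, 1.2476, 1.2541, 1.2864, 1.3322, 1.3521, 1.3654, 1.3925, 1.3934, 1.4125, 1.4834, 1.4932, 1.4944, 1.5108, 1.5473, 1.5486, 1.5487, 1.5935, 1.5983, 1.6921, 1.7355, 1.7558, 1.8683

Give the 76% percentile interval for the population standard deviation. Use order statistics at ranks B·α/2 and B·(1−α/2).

α = 0.24; lower rank = 25 × 0.120 = 3; upper rank = 25 × 0.880 = 22.
The 3rd smallest replicate is 1.2076; the 22nd is 1.6921.

(1.2076, 1.6921)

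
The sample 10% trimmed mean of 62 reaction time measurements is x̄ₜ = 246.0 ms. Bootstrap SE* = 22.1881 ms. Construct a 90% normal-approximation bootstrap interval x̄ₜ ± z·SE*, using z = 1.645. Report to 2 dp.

(209.50, 282.50)

Margin = 1.645 × 22.1881 = 36.499
Interval: 246.0 ± 36.499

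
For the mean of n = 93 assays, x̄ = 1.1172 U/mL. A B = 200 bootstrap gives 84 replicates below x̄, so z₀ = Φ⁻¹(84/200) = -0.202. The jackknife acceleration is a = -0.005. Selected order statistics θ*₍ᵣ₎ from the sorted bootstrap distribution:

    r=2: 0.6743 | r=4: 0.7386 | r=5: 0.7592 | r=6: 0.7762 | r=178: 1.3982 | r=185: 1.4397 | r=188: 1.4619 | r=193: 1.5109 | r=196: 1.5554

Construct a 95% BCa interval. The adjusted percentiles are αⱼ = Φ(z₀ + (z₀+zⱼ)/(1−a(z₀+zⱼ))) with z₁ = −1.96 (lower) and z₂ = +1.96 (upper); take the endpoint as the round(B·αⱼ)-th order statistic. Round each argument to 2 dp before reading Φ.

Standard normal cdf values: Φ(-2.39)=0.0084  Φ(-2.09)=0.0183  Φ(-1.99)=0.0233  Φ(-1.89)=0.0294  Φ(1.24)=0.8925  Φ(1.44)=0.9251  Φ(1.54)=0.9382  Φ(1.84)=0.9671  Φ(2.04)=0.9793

(0.6743, 1.4619)

Lower: z₀ + z₁ = -0.202 + (-1.960) = -2.162; 1 − a(z₀+z₁) = 1 − (-0.005)(-2.162) = 0.9892; argument = -0.202 + (-2.162)/0.9892 = -2.3876 → -2.39.
α₁ = Φ(-2.39) = 0.0084; rank = round(200 × 0.0084) = 2; θ*₍2₎ = 0.6743.
Upper: z₀ + z₂ = 1.758; 1 − a(z₀+z₂) = 1.0088; argument = 1.5407 → 1.54; α₂ = 0.9382; rank = 188; θ*₍188₎ = 1.4619.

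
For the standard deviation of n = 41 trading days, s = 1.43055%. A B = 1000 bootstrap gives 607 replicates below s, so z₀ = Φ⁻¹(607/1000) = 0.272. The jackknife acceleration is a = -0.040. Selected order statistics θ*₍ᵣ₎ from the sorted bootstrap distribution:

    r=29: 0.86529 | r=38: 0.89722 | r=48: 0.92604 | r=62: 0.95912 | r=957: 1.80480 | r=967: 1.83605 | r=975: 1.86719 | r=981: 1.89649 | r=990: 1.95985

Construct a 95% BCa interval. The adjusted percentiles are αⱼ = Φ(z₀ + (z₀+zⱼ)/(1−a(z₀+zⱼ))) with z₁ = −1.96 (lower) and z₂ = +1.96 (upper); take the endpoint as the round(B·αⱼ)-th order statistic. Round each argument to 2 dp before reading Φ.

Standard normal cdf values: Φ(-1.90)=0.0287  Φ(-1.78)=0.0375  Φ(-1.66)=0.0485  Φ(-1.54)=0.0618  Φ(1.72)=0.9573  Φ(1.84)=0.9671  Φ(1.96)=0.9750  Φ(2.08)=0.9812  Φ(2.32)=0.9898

(0.95912, 1.95985)

Lower: z₀ + z₁ = 0.272 + (-1.960) = -1.688; 1 − a(z₀+z₁) = 1 − (-0.040)(-1.688) = 0.9325; argument = 0.272 + (-1.688)/0.9325 = -1.5382 → -1.54.
α₁ = Φ(-1.54) = 0.0618; rank = round(1000 × 0.0618) = 62; θ*₍62₎ = 0.95912.
Upper: z₀ + z₂ = 2.232; 1 − a(z₀+z₂) = 1.0893; argument = 2.3211 → 2.32; α₂ = 0.9898; rank = 990; θ*₍990₎ = 1.95985.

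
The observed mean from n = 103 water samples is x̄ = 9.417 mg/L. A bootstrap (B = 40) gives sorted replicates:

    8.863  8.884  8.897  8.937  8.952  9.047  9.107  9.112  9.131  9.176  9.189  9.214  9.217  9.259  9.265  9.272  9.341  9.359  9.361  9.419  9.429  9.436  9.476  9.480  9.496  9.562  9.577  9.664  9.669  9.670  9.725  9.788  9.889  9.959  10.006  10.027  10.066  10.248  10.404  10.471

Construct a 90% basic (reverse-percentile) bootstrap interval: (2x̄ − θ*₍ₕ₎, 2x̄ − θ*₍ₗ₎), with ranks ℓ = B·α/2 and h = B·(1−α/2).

Percentile endpoints at ranks 2 and 38: θ*₍2₎ = 8.884, θ*₍38₎ = 10.248.
Basic interval reflects these around x̄:
  lower = 2 × 9.417 − 10.248 = 8.586
  upper = 2 × 9.417 − 8.884 = 9.950

(8.586, 9.950)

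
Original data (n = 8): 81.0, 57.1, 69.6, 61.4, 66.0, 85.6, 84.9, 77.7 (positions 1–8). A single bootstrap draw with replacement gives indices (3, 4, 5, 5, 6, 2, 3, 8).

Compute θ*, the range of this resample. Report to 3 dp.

θ* = 28.500

Resample values: 69.6, 61.4, 66.0, 66.0, 85.6, 57.1, 69.6, 77.7.
Range = 85.6 − 57.1 = 28.500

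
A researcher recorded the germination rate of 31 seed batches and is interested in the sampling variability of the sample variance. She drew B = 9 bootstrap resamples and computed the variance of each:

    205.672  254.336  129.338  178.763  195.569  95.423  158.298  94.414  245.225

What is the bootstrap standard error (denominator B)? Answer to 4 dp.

Bootstrap SE is the standard deviation of the 9 replicate variances.
Mean of replicates: (205.672 + 254.336 + 129.338 + 178.763 + 195.569 + 95.423 + 158.298 + 94.414 + 245.225) / 9 = 1557.03800 / 9 = 173.00422
Sum of squared deviations: (+32.66778)² + (+81.33178)² + (−43.66622)² + (+5.75878)² + (+22.56478)² + (−77.58122)² + (−14.70622)² + (−78.59022)² + (+72.22078)² = 27758.49625
Variance = 27758.49625 / 9 = 3084.27736
SE* = √3084.27736

SE* = 55.5363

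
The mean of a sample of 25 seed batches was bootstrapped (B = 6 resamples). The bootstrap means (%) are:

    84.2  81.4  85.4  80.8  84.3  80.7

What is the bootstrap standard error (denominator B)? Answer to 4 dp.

SE* = 1.8859

Bootstrap SE is the standard deviation of the 6 replicate means.
Mean of replicates: (84.2 + 81.4 + 85.4 + 80.8 + 84.3 + 80.7) / 6 = 496.80000 / 6 = 82.80000
Sum of squared deviations: (+1.40000)² + (−1.40000)² + (+2.60000)² + (−2.00000)² + (+1.50000)² + (−2.10000)² = 21.34000
Variance = 21.34000 / 6 = 3.55667
SE* = √3.55667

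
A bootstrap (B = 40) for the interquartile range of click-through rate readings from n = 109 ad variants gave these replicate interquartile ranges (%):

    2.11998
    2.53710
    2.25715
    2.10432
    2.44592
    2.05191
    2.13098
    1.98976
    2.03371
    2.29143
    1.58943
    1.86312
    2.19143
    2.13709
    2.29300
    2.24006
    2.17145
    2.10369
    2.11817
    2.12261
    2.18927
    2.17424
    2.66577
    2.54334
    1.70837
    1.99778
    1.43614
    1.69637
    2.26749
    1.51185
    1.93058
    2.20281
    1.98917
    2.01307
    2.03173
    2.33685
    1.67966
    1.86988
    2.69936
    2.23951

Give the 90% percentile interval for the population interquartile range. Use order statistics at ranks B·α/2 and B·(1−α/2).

Sorted replicates: 1.43614, 1.51185, 1.58943, 1.67966, 1.69637, 1.70837, 1.86312, 1.86988, 1.93058, 1.98917, 1.98976, 1.99778, 2.01307, 2.03173, 2.03371, 2.05191, 2.10369, 2.10432, 2.11817, 2.11998, 2.12261, 2.13098, 2.13709, 2.17145, 2.17424, 2.18927, 2.19143, 2.20281, 2.23951, 2.24006, 2.25715, 2.26749, 2.29143, 2.29300, 2.33685, 2.44592, 2.53710, 2.54334, 2.66577, 2.69936
α = 0.10; lower rank = 40 × 0.050 = 2; upper rank = 40 × 0.950 = 38.
The 2nd smallest replicate is 1.51185; the 38th is 2.54334.

(1.51185, 2.54334)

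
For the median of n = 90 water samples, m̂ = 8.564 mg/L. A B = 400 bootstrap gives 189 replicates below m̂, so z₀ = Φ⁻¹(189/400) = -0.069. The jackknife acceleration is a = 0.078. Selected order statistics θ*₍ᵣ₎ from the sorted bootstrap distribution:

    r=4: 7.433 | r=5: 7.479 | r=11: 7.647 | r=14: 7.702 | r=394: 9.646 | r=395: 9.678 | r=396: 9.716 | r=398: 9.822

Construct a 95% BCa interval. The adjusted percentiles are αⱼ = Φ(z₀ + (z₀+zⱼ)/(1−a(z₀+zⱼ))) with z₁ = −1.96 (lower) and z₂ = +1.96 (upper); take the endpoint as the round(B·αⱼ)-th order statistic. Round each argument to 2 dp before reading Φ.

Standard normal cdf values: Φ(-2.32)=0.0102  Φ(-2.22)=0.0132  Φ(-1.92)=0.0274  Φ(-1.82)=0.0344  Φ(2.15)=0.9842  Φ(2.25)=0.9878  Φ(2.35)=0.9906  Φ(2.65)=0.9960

Lower: z₀ + z₁ = -0.069 + (-1.960) = -2.029; 1 − a(z₀+z₁) = 1 − (0.078)(-2.029) = 1.1583; argument = -0.069 + (-2.029)/1.1583 = -1.8208 → -1.82.
α₁ = Φ(-1.82) = 0.0344; rank = round(400 × 0.0344) = 14; θ*₍14₎ = 7.702.
Upper: z₀ + z₂ = 1.891; 1 − a(z₀+z₂) = 0.8525; argument = 2.1492 → 2.15; α₂ = 0.9842; rank = 394; θ*₍394₎ = 9.646.

(7.702, 9.646)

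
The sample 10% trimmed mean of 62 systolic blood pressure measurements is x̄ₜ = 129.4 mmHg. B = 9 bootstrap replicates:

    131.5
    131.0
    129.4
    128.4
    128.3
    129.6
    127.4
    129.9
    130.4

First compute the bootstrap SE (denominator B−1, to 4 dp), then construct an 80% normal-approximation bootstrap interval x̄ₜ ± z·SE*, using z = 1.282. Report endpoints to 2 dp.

(127.69, 131.11)

Mean of replicates = 129.5444; sum of squared deviations = 14.2822; SE* = √(14.2822/8) = 1.3361
Margin = 1.282 × 1.3361 = 1.713
Interval: 129.4 ± 1.713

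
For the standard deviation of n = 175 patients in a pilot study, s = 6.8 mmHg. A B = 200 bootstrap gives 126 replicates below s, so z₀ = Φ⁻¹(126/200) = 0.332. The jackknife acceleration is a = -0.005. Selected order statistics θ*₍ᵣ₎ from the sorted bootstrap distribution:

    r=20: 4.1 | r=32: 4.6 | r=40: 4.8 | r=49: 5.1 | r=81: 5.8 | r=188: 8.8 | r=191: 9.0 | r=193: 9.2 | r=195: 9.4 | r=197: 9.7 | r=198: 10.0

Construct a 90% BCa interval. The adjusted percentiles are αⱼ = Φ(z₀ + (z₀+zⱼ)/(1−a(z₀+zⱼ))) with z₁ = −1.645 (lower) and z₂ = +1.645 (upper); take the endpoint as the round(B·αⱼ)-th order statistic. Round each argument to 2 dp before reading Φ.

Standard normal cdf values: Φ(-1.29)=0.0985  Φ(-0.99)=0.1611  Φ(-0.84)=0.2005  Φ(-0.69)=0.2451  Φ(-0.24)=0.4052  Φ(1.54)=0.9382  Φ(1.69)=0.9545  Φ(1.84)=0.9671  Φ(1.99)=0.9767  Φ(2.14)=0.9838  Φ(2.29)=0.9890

(4.6, 10.0)

Lower: z₀ + z₁ = 0.332 + (-1.645) = -1.313; 1 − a(z₀+z₁) = 1 − (-0.005)(-1.313) = 0.9934; argument = 0.332 + (-1.313)/0.9934 = -0.9897 → -0.99.
α₁ = Φ(-0.99) = 0.1611; rank = round(200 × 0.1611) = 32; θ*₍32₎ = 4.6.
Upper: z₀ + z₂ = 1.977; 1 − a(z₀+z₂) = 1.0099; argument = 2.2896 → 2.29; α₂ = 0.9890; rank = 198; θ*₍198₎ = 10.0.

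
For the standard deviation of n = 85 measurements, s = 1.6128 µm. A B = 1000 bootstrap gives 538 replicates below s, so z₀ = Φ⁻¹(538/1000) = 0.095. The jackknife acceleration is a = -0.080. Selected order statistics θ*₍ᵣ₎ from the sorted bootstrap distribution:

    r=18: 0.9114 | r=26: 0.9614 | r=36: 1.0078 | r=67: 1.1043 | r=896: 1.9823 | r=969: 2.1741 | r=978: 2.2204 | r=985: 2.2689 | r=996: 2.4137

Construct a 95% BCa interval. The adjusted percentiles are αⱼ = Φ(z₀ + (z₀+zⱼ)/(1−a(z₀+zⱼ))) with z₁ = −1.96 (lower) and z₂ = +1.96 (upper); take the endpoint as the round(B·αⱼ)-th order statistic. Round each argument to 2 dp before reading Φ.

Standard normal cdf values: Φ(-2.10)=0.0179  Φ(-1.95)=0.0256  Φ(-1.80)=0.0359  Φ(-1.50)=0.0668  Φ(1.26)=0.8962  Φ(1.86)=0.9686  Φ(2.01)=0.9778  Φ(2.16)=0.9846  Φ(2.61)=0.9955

Lower: z₀ + z₁ = 0.095 + (-1.960) = -1.865; 1 − a(z₀+z₁) = 1 − (-0.080)(-1.865) = 0.8508; argument = 0.095 + (-1.865)/0.8508 = -2.0971 → -2.10.
α₁ = Φ(-2.10) = 0.0179; rank = round(1000 × 0.0179) = 18; θ*₍18₎ = 0.9114.
Upper: z₀ + z₂ = 2.055; 1 − a(z₀+z₂) = 1.1644; argument = 1.8599 → 1.86; α₂ = 0.9686; rank = 969; θ*₍969₎ = 2.1741.

(0.9114, 2.1741)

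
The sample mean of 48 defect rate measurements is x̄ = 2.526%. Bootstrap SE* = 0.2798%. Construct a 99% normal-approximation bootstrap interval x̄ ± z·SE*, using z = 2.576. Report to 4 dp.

Margin = 2.576 × 0.2798 = 0.72076
Interval: 2.526 ± 0.72076

(1.8052, 3.2468)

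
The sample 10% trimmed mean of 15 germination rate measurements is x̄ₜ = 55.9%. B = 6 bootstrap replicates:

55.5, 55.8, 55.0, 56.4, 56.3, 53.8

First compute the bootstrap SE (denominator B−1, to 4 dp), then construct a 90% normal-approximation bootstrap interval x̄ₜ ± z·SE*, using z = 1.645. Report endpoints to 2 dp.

Mean of replicates = 55.4667; sum of squared deviations = 4.6733; SE* = √(4.6733/5) = 0.9668
Margin = 1.645 × 0.9668 = 1.590
Interval: 55.9 ± 1.590

(54.31, 57.49)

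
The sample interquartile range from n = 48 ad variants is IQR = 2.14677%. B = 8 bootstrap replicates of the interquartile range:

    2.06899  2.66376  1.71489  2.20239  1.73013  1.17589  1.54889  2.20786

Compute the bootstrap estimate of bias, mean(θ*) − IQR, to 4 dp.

mean(θ*) = (2.06899 + 2.66376 + 1.71489 + 2.20239 + 1.73013 + 1.17589 + 1.54889 + 2.20786) / 8 = 1.91410
bias = 1.91410 − 2.14677

bias = −0.2327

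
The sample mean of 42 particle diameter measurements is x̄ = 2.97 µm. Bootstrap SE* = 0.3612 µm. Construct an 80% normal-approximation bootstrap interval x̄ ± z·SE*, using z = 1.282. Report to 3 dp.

Margin = 1.282 × 0.3612 = 0.4631
Interval: 2.97 ± 0.4631

(2.507, 3.433)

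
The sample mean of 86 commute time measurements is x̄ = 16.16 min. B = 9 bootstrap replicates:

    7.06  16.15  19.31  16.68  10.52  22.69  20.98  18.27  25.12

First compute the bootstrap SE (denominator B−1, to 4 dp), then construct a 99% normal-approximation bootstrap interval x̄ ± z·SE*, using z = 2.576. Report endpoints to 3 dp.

(1.443, 30.877)

Mean of replicates = 17.4200; sum of squared deviations = 261.1312; SE* = √(261.1312/8) = 5.7133
Margin = 2.576 × 5.7133 = 14.7175
Interval: 16.16 ± 14.7175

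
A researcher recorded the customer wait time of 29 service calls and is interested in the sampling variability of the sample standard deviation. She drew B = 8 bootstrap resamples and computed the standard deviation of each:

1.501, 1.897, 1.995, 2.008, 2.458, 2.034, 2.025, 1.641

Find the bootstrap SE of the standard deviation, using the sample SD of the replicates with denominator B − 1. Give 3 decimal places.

SE* = 0.287

Bootstrap SE is the standard deviation of the 8 replicate standard deviations.
Mean of replicates: (1.501 + 1.897 + 1.995 + 2.008 + 2.458 + 2.034 + 2.025 + 1.641) / 8 = 15.5590 / 8 = 1.9449
Sum of squared deviations: (−0.4439)² + (−0.0479)² + (+0.0501)² + (+0.0631)² + (+0.5131)² + (+0.0891)² + (+0.0801)² + (−0.3039)² = 0.5758
Variance = 0.5758 / 7 = 0.0823
SE* = √0.0823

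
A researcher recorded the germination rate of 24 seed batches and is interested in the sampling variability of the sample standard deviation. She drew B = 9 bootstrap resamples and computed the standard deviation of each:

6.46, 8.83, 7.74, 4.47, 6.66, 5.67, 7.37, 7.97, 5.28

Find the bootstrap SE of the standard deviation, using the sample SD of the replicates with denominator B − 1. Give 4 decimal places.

SE* = 1.4048

Bootstrap SE is the standard deviation of the 9 replicate standard deviations.
Mean of replicates: (6.46 + 8.83 + 7.74 + 4.47 + 6.66 + 5.67 + 7.37 + 7.97 + 5.28) / 9 = 60.45000 / 9 = 6.71667
Sum of squared deviations: (−0.25667)² + (+2.11333)² + (+1.02333)² + (−2.24667)² + (−0.05667)² + (−1.04667)² + (+0.65333)² + (+1.25333)² + (−1.43667)² = 15.78720
Variance = 15.78720 / 8 = 1.97340
SE* = √1.97340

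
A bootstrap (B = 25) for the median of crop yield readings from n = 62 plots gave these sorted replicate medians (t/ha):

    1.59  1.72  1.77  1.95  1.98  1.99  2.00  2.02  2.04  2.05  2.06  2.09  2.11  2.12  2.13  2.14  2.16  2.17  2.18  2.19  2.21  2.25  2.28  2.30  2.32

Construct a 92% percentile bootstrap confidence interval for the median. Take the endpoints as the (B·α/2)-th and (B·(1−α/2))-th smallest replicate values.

α = 0.08; lower rank = 25 × 0.040 = 1; upper rank = 25 × 0.960 = 24.
The 1st smallest replicate is 1.59; the 24th is 2.30.

(1.59, 2.30)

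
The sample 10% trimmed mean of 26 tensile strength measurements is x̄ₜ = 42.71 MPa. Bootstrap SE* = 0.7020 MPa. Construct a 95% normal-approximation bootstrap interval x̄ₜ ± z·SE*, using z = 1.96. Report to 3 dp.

(41.334, 44.086)

Margin = 1.96 × 0.7020 = 1.3759
Interval: 42.71 ± 1.3759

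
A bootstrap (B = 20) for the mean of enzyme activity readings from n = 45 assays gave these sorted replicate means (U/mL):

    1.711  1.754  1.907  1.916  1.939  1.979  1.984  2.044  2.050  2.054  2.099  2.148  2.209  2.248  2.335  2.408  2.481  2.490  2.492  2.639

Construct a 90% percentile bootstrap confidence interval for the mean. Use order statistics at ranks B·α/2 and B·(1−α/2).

α = 0.10; lower rank = 20 × 0.050 = 1; upper rank = 20 × 0.950 = 19.
The 1st smallest replicate is 1.711; the 19th is 2.492.

(1.711, 2.492)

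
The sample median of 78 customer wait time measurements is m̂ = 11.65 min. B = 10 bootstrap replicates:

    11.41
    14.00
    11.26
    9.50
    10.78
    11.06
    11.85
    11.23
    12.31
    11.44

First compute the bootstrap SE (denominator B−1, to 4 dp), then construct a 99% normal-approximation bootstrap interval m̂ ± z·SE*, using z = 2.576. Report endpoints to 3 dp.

(8.690, 14.610)

Mean of replicates = 11.4840; sum of squared deviations = 11.8802; SE* = √(11.8802/9) = 1.1489
Margin = 2.576 × 1.1489 = 2.9596
Interval: 11.65 ± 2.9596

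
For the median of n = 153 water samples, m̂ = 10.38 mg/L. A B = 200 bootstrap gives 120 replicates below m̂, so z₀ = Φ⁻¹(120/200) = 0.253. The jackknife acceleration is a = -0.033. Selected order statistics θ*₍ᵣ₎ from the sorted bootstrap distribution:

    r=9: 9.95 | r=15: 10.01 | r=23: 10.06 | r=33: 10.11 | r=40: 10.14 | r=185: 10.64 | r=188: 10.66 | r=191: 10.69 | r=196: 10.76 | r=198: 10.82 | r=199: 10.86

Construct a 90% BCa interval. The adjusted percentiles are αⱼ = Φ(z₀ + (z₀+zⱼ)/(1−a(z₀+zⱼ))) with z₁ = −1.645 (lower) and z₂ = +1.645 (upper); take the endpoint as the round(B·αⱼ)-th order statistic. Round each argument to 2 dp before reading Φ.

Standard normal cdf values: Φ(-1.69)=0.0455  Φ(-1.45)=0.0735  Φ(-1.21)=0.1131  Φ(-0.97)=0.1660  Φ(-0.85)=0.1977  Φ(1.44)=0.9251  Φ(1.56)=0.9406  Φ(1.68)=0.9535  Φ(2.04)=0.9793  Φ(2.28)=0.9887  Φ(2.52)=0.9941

(10.06, 10.76)

Lower: z₀ + z₁ = 0.253 + (-1.645) = -1.392; 1 − a(z₀+z₁) = 1 − (-0.033)(-1.392) = 0.9541; argument = 0.253 + (-1.392)/0.9541 = -1.2060 → -1.21.
α₁ = Φ(-1.21) = 0.1131; rank = round(200 × 0.1131) = 23; θ*₍23₎ = 10.06.
Upper: z₀ + z₂ = 1.898; 1 − a(z₀+z₂) = 1.0626; argument = 2.0391 → 2.04; α₂ = 0.9793; rank = 196; θ*₍196₎ = 10.76.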